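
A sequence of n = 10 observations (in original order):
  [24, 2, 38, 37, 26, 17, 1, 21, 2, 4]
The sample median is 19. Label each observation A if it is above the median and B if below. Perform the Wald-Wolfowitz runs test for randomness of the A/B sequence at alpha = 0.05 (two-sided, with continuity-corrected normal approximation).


Step 1: Compute median = 19; label A = above, B = below.
Labels in order: ABAAABBABB  (n_A = 5, n_B = 5)
Step 2: Count runs R = 6.
Step 3: Under H0 (random ordering), E[R] = 2*n_A*n_B/(n_A+n_B) + 1 = 2*5*5/10 + 1 = 6.0000.
        Var[R] = 2*n_A*n_B*(2*n_A*n_B - n_A - n_B) / ((n_A+n_B)^2 * (n_A+n_B-1)) = 2000/900 = 2.2222.
        SD[R] = 1.4907.
Step 4: R = E[R], so z = 0 with no continuity correction.
Step 5: Two-sided p-value via normal approximation = 2*(1 - Phi(|z|)) = 1.000000.
Step 6: alpha = 0.05. fail to reject H0.

R = 6, z = 0.0000, p = 1.000000, fail to reject H0.


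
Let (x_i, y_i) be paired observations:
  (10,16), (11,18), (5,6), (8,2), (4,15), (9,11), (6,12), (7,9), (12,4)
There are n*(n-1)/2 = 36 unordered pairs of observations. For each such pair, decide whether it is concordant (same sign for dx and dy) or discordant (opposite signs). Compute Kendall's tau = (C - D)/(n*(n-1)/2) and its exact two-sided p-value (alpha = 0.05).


Step 1: Enumerate the 36 unordered pairs (i,j) with i<j and classify each by sign(x_j-x_i) * sign(y_j-y_i).
  (1,2):dx=+1,dy=+2->C; (1,3):dx=-5,dy=-10->C; (1,4):dx=-2,dy=-14->C; (1,5):dx=-6,dy=-1->C
  (1,6):dx=-1,dy=-5->C; (1,7):dx=-4,dy=-4->C; (1,8):dx=-3,dy=-7->C; (1,9):dx=+2,dy=-12->D
  (2,3):dx=-6,dy=-12->C; (2,4):dx=-3,dy=-16->C; (2,5):dx=-7,dy=-3->C; (2,6):dx=-2,dy=-7->C
  (2,7):dx=-5,dy=-6->C; (2,8):dx=-4,dy=-9->C; (2,9):dx=+1,dy=-14->D; (3,4):dx=+3,dy=-4->D
  (3,5):dx=-1,dy=+9->D; (3,6):dx=+4,dy=+5->C; (3,7):dx=+1,dy=+6->C; (3,8):dx=+2,dy=+3->C
  (3,9):dx=+7,dy=-2->D; (4,5):dx=-4,dy=+13->D; (4,6):dx=+1,dy=+9->C; (4,7):dx=-2,dy=+10->D
  (4,8):dx=-1,dy=+7->D; (4,9):dx=+4,dy=+2->C; (5,6):dx=+5,dy=-4->D; (5,7):dx=+2,dy=-3->D
  (5,8):dx=+3,dy=-6->D; (5,9):dx=+8,dy=-11->D; (6,7):dx=-3,dy=+1->D; (6,8):dx=-2,dy=-2->C
  (6,9):dx=+3,dy=-7->D; (7,8):dx=+1,dy=-3->D; (7,9):dx=+6,dy=-8->D; (8,9):dx=+5,dy=-5->D
Step 2: C = 19, D = 17, total pairs = 36.
Step 3: tau = (C - D)/(n(n-1)/2) = (19 - 17)/36 = 0.055556.
Step 4: Exact two-sided p-value (enumerate n! = 362880 permutations of y under H0): p = 0.919455.
Step 5: alpha = 0.05. fail to reject H0.

tau_b = 0.0556 (C=19, D=17), p = 0.919455, fail to reject H0.


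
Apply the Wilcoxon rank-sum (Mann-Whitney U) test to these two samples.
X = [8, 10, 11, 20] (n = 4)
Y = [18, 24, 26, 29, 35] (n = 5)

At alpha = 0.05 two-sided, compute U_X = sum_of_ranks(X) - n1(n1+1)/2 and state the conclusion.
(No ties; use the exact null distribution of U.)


Step 1: Combine and sort all 9 observations; assign midranks.
sorted (value, group): (8,X), (10,X), (11,X), (18,Y), (20,X), (24,Y), (26,Y), (29,Y), (35,Y)
ranks: 8->1, 10->2, 11->3, 18->4, 20->5, 24->6, 26->7, 29->8, 35->9
Step 2: Rank sum for X: R1 = 1 + 2 + 3 + 5 = 11.
Step 3: U_X = R1 - n1(n1+1)/2 = 11 - 4*5/2 = 11 - 10 = 1.
       U_Y = n1*n2 - U_X = 20 - 1 = 19.
Step 4: No ties, so the exact null distribution of U (based on enumerating the C(9,4) = 126 equally likely rank assignments) gives the two-sided p-value.
Step 5: p-value = 0.031746; compare to alpha = 0.05. reject H0.

U_X = 1, p = 0.031746, reject H0 at alpha = 0.05.


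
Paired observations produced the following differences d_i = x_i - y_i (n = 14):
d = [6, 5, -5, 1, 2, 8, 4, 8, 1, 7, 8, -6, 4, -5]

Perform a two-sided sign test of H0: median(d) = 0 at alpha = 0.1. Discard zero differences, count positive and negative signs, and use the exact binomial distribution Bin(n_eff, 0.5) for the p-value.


Step 1: Discard zero differences. Original n = 14; n_eff = number of nonzero differences = 14.
Nonzero differences (with sign): +6, +5, -5, +1, +2, +8, +4, +8, +1, +7, +8, -6, +4, -5
Step 2: Count signs: positive = 11, negative = 3.
Step 3: Under H0: P(positive) = 0.5, so the number of positives S ~ Bin(14, 0.5).
Step 4: Two-sided exact p-value = sum of Bin(14,0.5) probabilities at or below the observed probability = 0.057373.
Step 5: alpha = 0.1. reject H0.

n_eff = 14, pos = 11, neg = 3, p = 0.057373, reject H0.


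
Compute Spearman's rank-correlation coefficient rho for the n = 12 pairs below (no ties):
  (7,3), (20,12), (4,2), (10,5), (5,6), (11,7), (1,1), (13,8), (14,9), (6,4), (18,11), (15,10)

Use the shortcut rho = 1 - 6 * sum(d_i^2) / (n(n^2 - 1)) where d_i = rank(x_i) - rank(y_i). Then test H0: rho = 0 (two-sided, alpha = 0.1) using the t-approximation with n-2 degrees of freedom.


Step 1: Rank x and y separately (midranks; no ties here).
rank(x): 7->5, 20->12, 4->2, 10->6, 5->3, 11->7, 1->1, 13->8, 14->9, 6->4, 18->11, 15->10
rank(y): 3->3, 12->12, 2->2, 5->5, 6->6, 7->7, 1->1, 8->8, 9->9, 4->4, 11->11, 10->10
Step 2: d_i = R_x(i) - R_y(i); compute d_i^2.
  (5-3)^2=4, (12-12)^2=0, (2-2)^2=0, (6-5)^2=1, (3-6)^2=9, (7-7)^2=0, (1-1)^2=0, (8-8)^2=0, (9-9)^2=0, (4-4)^2=0, (11-11)^2=0, (10-10)^2=0
sum(d^2) = 14.
Step 3: rho = 1 - 6*14 / (12*(12^2 - 1)) = 1 - 84/1716 = 0.951049.
Step 4: Under H0, t = rho * sqrt((n-2)/(1-rho^2)) = 9.7317 ~ t(10).
Step 5: Two-sided p-value from the t-distribution with 10 df = 0.000002.
Step 6: alpha = 0.1. reject H0.

rho = 0.9510, p = 0.000002, reject H0 at alpha = 0.1.


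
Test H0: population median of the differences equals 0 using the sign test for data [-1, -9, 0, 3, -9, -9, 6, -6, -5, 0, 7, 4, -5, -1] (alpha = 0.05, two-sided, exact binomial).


Step 1: Discard zero differences. Original n = 14; n_eff = number of nonzero differences = 12.
Nonzero differences (with sign): -1, -9, +3, -9, -9, +6, -6, -5, +7, +4, -5, -1
Step 2: Count signs: positive = 4, negative = 8.
Step 3: Under H0: P(positive) = 0.5, so the number of positives S ~ Bin(12, 0.5).
Step 4: Two-sided exact p-value = sum of Bin(12,0.5) probabilities at or below the observed probability = 0.387695.
Step 5: alpha = 0.05. fail to reject H0.

n_eff = 12, pos = 4, neg = 8, p = 0.387695, fail to reject H0.


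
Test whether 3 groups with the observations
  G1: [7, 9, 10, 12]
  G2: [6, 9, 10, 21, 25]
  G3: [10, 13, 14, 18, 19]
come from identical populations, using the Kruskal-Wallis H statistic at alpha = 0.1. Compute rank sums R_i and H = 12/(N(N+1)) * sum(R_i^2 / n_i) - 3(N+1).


Step 1: Combine all N = 14 observations and assign midranks.
sorted (value, group, rank): (6,G2,1), (7,G1,2), (9,G1,3.5), (9,G2,3.5), (10,G1,6), (10,G2,6), (10,G3,6), (12,G1,8), (13,G3,9), (14,G3,10), (18,G3,11), (19,G3,12), (21,G2,13), (25,G2,14)
Step 2: Sum ranks within each group.
R_1 = 19.5 (n_1 = 4)
R_2 = 37.5 (n_2 = 5)
R_3 = 48 (n_3 = 5)
Step 3: H = 12/(N(N+1)) * sum(R_i^2/n_i) - 3(N+1)
     = 12/(14*15) * (19.5^2/4 + 37.5^2/5 + 48^2/5) - 3*15
     = 0.057143 * 837.112 - 45
     = 2.835000.
Step 4: Ties present; correction factor C = 1 - 30/(14^3 - 14) = 0.989011. Corrected H = 2.835000 / 0.989011 = 2.866500.
Step 5: Under H0, H ~ chi^2(2); p-value = 0.238532.
Step 6: alpha = 0.1. fail to reject H0.

H = 2.8665, df = 2, p = 0.238532, fail to reject H0.


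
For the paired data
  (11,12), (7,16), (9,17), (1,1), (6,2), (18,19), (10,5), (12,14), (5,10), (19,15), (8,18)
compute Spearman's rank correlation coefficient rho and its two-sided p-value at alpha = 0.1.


Step 1: Rank x and y separately (midranks; no ties here).
rank(x): 11->8, 7->4, 9->6, 1->1, 6->3, 18->10, 10->7, 12->9, 5->2, 19->11, 8->5
rank(y): 12->5, 16->8, 17->9, 1->1, 2->2, 19->11, 5->3, 14->6, 10->4, 15->7, 18->10
Step 2: d_i = R_x(i) - R_y(i); compute d_i^2.
  (8-5)^2=9, (4-8)^2=16, (6-9)^2=9, (1-1)^2=0, (3-2)^2=1, (10-11)^2=1, (7-3)^2=16, (9-6)^2=9, (2-4)^2=4, (11-7)^2=16, (5-10)^2=25
sum(d^2) = 106.
Step 3: rho = 1 - 6*106 / (11*(11^2 - 1)) = 1 - 636/1320 = 0.518182.
Step 4: Under H0, t = rho * sqrt((n-2)/(1-rho^2)) = 1.8176 ~ t(9).
Step 5: Two-sided p-value from the t-distribution with 9 df = 0.102492.
Step 6: alpha = 0.1. fail to reject H0.

rho = 0.5182, p = 0.102492, fail to reject H0 at alpha = 0.1.


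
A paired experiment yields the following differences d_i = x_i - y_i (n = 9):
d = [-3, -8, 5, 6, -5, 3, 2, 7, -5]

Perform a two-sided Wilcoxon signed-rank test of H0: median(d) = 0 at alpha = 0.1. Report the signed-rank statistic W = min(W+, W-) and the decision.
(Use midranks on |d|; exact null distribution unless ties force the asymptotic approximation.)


Step 1: Drop any zero differences (none here) and take |d_i|.
|d| = [3, 8, 5, 6, 5, 3, 2, 7, 5]
Step 2: Midrank |d_i| (ties get averaged ranks).
ranks: |3|->2.5, |8|->9, |5|->5, |6|->7, |5|->5, |3|->2.5, |2|->1, |7|->8, |5|->5
Step 3: Attach original signs; sum ranks with positive sign and with negative sign.
W+ = 5 + 7 + 2.5 + 1 + 8 = 23.5
W- = 2.5 + 9 + 5 + 5 = 21.5
(Check: W+ + W- = 45 should equal n(n+1)/2 = 45.)
Step 4: Test statistic W = min(W+, W-) = 21.5.
Step 5: Ties in |d|, so use the tie-corrected normal approximation.
        E[W] = n(n+1)/4 = 9*10/4 = 22.5.
        Tie groups: |d|=3 (t=2), |d|=5 (t=3); sum(t^3 - t) = 30.
        Var[W] = n(n+1)(2n+1)/24 - sum(t^3-t)/48 = 1710/24 - 30/48 = 70.625.
        z = (W - E[W]) / sqrt(Var[W]) = (21.5 - 22.5) / 8.4039 = -0.1190.
        Two-sided p = 2*Phi(z) = 0.905281.
Step 6: alpha = 0.1. fail to reject H0.

W+ = 23.5, W- = 21.5, W = min = 21.5, p = 0.905281, fail to reject H0.


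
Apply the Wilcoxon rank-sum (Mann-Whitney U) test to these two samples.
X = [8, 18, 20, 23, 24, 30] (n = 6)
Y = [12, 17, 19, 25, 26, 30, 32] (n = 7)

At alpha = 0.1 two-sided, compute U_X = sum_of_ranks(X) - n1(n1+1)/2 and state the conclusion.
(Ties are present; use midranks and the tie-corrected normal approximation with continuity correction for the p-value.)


Step 1: Combine and sort all 13 observations; assign midranks.
sorted (value, group): (8,X), (12,Y), (17,Y), (18,X), (19,Y), (20,X), (23,X), (24,X), (25,Y), (26,Y), (30,X), (30,Y), (32,Y)
ranks: 8->1, 12->2, 17->3, 18->4, 19->5, 20->6, 23->7, 24->8, 25->9, 26->10, 30->11.5, 30->11.5, 32->13
Step 2: Rank sum for X: R1 = 1 + 4 + 6 + 7 + 8 + 11.5 = 37.5.
Step 3: U_X = R1 - n1(n1+1)/2 = 37.5 - 6*7/2 = 37.5 - 21 = 16.5.
       U_Y = n1*n2 - U_X = 42 - 16.5 = 25.5.
Step 4: Ties are present, so use the tie-corrected normal approximation (with continuity correction) for the p-value.
Step 5: p-value = 0.567176; compare to alpha = 0.1. fail to reject H0.

U_X = 16.5, p = 0.567176, fail to reject H0 at alpha = 0.1.


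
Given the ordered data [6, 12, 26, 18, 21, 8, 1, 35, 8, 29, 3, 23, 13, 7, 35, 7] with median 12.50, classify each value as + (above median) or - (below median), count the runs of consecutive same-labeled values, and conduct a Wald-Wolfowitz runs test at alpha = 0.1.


Step 1: Compute median = 12.50; label A = above, B = below.
Labels in order: BBAAABBABABAABAB  (n_A = 8, n_B = 8)
Step 2: Count runs R = 11.
Step 3: Under H0 (random ordering), E[R] = 2*n_A*n_B/(n_A+n_B) + 1 = 2*8*8/16 + 1 = 9.0000.
        Var[R] = 2*n_A*n_B*(2*n_A*n_B - n_A - n_B) / ((n_A+n_B)^2 * (n_A+n_B-1)) = 14336/3840 = 3.7333.
        SD[R] = 1.9322.
Step 4: Continuity-corrected z = (R - 0.5 - E[R]) / SD[R] = (11 - 0.5 - 9.0000) / 1.9322 = 0.7763.
Step 5: Two-sided p-value via normal approximation = 2*(1 - Phi(|z|)) = 0.437558.
Step 6: alpha = 0.1. fail to reject H0.

R = 11, z = 0.7763, p = 0.437558, fail to reject H0.


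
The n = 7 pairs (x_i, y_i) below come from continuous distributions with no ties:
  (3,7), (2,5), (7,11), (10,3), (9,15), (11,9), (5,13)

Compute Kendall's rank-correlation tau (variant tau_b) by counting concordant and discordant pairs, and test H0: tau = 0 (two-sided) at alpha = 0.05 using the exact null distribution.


Step 1: Enumerate the 21 unordered pairs (i,j) with i<j and classify each by sign(x_j-x_i) * sign(y_j-y_i).
  (1,2):dx=-1,dy=-2->C; (1,3):dx=+4,dy=+4->C; (1,4):dx=+7,dy=-4->D; (1,5):dx=+6,dy=+8->C
  (1,6):dx=+8,dy=+2->C; (1,7):dx=+2,dy=+6->C; (2,3):dx=+5,dy=+6->C; (2,4):dx=+8,dy=-2->D
  (2,5):dx=+7,dy=+10->C; (2,6):dx=+9,dy=+4->C; (2,7):dx=+3,dy=+8->C; (3,4):dx=+3,dy=-8->D
  (3,5):dx=+2,dy=+4->C; (3,6):dx=+4,dy=-2->D; (3,7):dx=-2,dy=+2->D; (4,5):dx=-1,dy=+12->D
  (4,6):dx=+1,dy=+6->C; (4,7):dx=-5,dy=+10->D; (5,6):dx=+2,dy=-6->D; (5,7):dx=-4,dy=-2->C
  (6,7):dx=-6,dy=+4->D
Step 2: C = 12, D = 9, total pairs = 21.
Step 3: tau = (C - D)/(n(n-1)/2) = (12 - 9)/21 = 0.142857.
Step 4: Exact two-sided p-value (enumerate n! = 5040 permutations of y under H0): p = 0.772619.
Step 5: alpha = 0.05. fail to reject H0.

tau_b = 0.1429 (C=12, D=9), p = 0.772619, fail to reject H0.


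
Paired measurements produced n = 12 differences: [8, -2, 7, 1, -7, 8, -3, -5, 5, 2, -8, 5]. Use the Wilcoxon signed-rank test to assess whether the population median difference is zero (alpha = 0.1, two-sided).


Step 1: Drop any zero differences (none here) and take |d_i|.
|d| = [8, 2, 7, 1, 7, 8, 3, 5, 5, 2, 8, 5]
Step 2: Midrank |d_i| (ties get averaged ranks).
ranks: |8|->11, |2|->2.5, |7|->8.5, |1|->1, |7|->8.5, |8|->11, |3|->4, |5|->6, |5|->6, |2|->2.5, |8|->11, |5|->6
Step 3: Attach original signs; sum ranks with positive sign and with negative sign.
W+ = 11 + 8.5 + 1 + 11 + 6 + 2.5 + 6 = 46
W- = 2.5 + 8.5 + 4 + 6 + 11 = 32
(Check: W+ + W- = 78 should equal n(n+1)/2 = 78.)
Step 4: Test statistic W = min(W+, W-) = 32.
Step 5: Ties in |d|, so use the tie-corrected normal approximation.
        E[W] = n(n+1)/4 = 12*13/4 = 39.
        Tie groups: |d|=2 (t=2), |d|=5 (t=3), |d|=7 (t=2), |d|=8 (t=3); sum(t^3 - t) = 60.
        Var[W] = n(n+1)(2n+1)/24 - sum(t^3-t)/48 = 3900/24 - 60/48 = 161.25.
        z = (W - E[W]) / sqrt(Var[W]) = (32 - 39) / 12.6984 = -0.5512.
        Two-sided p = 2*Phi(z) = 0.581463.
Step 6: alpha = 0.1. fail to reject H0.

W+ = 46, W- = 32, W = min = 32, p = 0.581463, fail to reject H0.


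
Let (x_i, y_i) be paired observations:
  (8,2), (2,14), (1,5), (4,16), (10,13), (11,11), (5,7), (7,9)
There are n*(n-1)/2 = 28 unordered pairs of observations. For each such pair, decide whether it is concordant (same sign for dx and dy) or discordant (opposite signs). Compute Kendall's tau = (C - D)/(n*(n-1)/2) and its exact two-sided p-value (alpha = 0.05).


Step 1: Enumerate the 28 unordered pairs (i,j) with i<j and classify each by sign(x_j-x_i) * sign(y_j-y_i).
  (1,2):dx=-6,dy=+12->D; (1,3):dx=-7,dy=+3->D; (1,4):dx=-4,dy=+14->D; (1,5):dx=+2,dy=+11->C
  (1,6):dx=+3,dy=+9->C; (1,7):dx=-3,dy=+5->D; (1,8):dx=-1,dy=+7->D; (2,3):dx=-1,dy=-9->C
  (2,4):dx=+2,dy=+2->C; (2,5):dx=+8,dy=-1->D; (2,6):dx=+9,dy=-3->D; (2,7):dx=+3,dy=-7->D
  (2,8):dx=+5,dy=-5->D; (3,4):dx=+3,dy=+11->C; (3,5):dx=+9,dy=+8->C; (3,6):dx=+10,dy=+6->C
  (3,7):dx=+4,dy=+2->C; (3,8):dx=+6,dy=+4->C; (4,5):dx=+6,dy=-3->D; (4,6):dx=+7,dy=-5->D
  (4,7):dx=+1,dy=-9->D; (4,8):dx=+3,dy=-7->D; (5,6):dx=+1,dy=-2->D; (5,7):dx=-5,dy=-6->C
  (5,8):dx=-3,dy=-4->C; (6,7):dx=-6,dy=-4->C; (6,8):dx=-4,dy=-2->C; (7,8):dx=+2,dy=+2->C
Step 2: C = 14, D = 14, total pairs = 28.
Step 3: tau = (C - D)/(n(n-1)/2) = (14 - 14)/28 = 0.000000.
Step 4: Exact two-sided p-value (enumerate n! = 40320 permutations of y under H0): p = 1.000000.
Step 5: alpha = 0.05. fail to reject H0.

tau_b = 0.0000 (C=14, D=14), p = 1.000000, fail to reject H0.


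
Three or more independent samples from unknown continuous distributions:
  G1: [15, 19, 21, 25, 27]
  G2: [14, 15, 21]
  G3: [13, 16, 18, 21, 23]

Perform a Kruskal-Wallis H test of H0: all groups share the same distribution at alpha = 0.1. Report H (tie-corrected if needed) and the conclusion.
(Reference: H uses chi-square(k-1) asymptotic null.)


Step 1: Combine all N = 13 observations and assign midranks.
sorted (value, group, rank): (13,G3,1), (14,G2,2), (15,G1,3.5), (15,G2,3.5), (16,G3,5), (18,G3,6), (19,G1,7), (21,G1,9), (21,G2,9), (21,G3,9), (23,G3,11), (25,G1,12), (27,G1,13)
Step 2: Sum ranks within each group.
R_1 = 44.5 (n_1 = 5)
R_2 = 14.5 (n_2 = 3)
R_3 = 32 (n_3 = 5)
Step 3: H = 12/(N(N+1)) * sum(R_i^2/n_i) - 3(N+1)
     = 12/(13*14) * (44.5^2/5 + 14.5^2/3 + 32^2/5) - 3*14
     = 0.065934 * 670.933 - 42
     = 2.237363.
Step 4: Ties present; correction factor C = 1 - 30/(13^3 - 13) = 0.986264. Corrected H = 2.237363 / 0.986264 = 2.268524.
Step 5: Under H0, H ~ chi^2(2); p-value = 0.321659.
Step 6: alpha = 0.1. fail to reject H0.

H = 2.2685, df = 2, p = 0.321659, fail to reject H0.


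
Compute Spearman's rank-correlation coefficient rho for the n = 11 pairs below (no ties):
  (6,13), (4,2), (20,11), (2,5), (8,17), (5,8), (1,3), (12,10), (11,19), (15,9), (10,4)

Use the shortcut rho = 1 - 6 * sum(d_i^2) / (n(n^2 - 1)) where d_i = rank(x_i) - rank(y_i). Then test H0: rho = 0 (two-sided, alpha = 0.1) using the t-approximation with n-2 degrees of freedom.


Step 1: Rank x and y separately (midranks; no ties here).
rank(x): 6->5, 4->3, 20->11, 2->2, 8->6, 5->4, 1->1, 12->9, 11->8, 15->10, 10->7
rank(y): 13->9, 2->1, 11->8, 5->4, 17->10, 8->5, 3->2, 10->7, 19->11, 9->6, 4->3
Step 2: d_i = R_x(i) - R_y(i); compute d_i^2.
  (5-9)^2=16, (3-1)^2=4, (11-8)^2=9, (2-4)^2=4, (6-10)^2=16, (4-5)^2=1, (1-2)^2=1, (9-7)^2=4, (8-11)^2=9, (10-6)^2=16, (7-3)^2=16
sum(d^2) = 96.
Step 3: rho = 1 - 6*96 / (11*(11^2 - 1)) = 1 - 576/1320 = 0.563636.
Step 4: Under H0, t = rho * sqrt((n-2)/(1-rho^2)) = 2.0470 ~ t(9).
Step 5: Two-sided p-value from the t-distribution with 9 df = 0.070952.
Step 6: alpha = 0.1. reject H0.

rho = 0.5636, p = 0.070952, reject H0 at alpha = 0.1.


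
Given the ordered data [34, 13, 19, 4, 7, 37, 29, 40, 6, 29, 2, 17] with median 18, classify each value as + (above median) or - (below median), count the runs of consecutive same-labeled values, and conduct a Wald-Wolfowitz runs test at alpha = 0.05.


Step 1: Compute median = 18; label A = above, B = below.
Labels in order: ABABBAAABABB  (n_A = 6, n_B = 6)
Step 2: Count runs R = 8.
Step 3: Under H0 (random ordering), E[R] = 2*n_A*n_B/(n_A+n_B) + 1 = 2*6*6/12 + 1 = 7.0000.
        Var[R] = 2*n_A*n_B*(2*n_A*n_B - n_A - n_B) / ((n_A+n_B)^2 * (n_A+n_B-1)) = 4320/1584 = 2.7273.
        SD[R] = 1.6514.
Step 4: Continuity-corrected z = (R - 0.5 - E[R]) / SD[R] = (8 - 0.5 - 7.0000) / 1.6514 = 0.3028.
Step 5: Two-sided p-value via normal approximation = 2*(1 - Phi(|z|)) = 0.762069.
Step 6: alpha = 0.05. fail to reject H0.

R = 8, z = 0.3028, p = 0.762069, fail to reject H0.


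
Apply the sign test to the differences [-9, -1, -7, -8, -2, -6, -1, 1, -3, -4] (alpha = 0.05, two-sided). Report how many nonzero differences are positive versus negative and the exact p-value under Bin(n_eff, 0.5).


Step 1: Discard zero differences. Original n = 10; n_eff = number of nonzero differences = 10.
Nonzero differences (with sign): -9, -1, -7, -8, -2, -6, -1, +1, -3, -4
Step 2: Count signs: positive = 1, negative = 9.
Step 3: Under H0: P(positive) = 0.5, so the number of positives S ~ Bin(10, 0.5).
Step 4: Two-sided exact p-value = sum of Bin(10,0.5) probabilities at or below the observed probability = 0.021484.
Step 5: alpha = 0.05. reject H0.

n_eff = 10, pos = 1, neg = 9, p = 0.021484, reject H0.


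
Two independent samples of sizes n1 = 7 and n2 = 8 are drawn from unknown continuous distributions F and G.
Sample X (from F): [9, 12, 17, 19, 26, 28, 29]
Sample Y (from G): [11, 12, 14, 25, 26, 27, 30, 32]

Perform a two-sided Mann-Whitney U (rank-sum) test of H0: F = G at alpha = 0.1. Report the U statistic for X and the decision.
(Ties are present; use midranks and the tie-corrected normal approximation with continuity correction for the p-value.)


Step 1: Combine and sort all 15 observations; assign midranks.
sorted (value, group): (9,X), (11,Y), (12,X), (12,Y), (14,Y), (17,X), (19,X), (25,Y), (26,X), (26,Y), (27,Y), (28,X), (29,X), (30,Y), (32,Y)
ranks: 9->1, 11->2, 12->3.5, 12->3.5, 14->5, 17->6, 19->7, 25->8, 26->9.5, 26->9.5, 27->11, 28->12, 29->13, 30->14, 32->15
Step 2: Rank sum for X: R1 = 1 + 3.5 + 6 + 7 + 9.5 + 12 + 13 = 52.
Step 3: U_X = R1 - n1(n1+1)/2 = 52 - 7*8/2 = 52 - 28 = 24.
       U_Y = n1*n2 - U_X = 56 - 24 = 32.
Step 4: Ties are present, so use the tie-corrected normal approximation (with continuity correction) for the p-value.
Step 5: p-value = 0.684910; compare to alpha = 0.1. fail to reject H0.

U_X = 24, p = 0.684910, fail to reject H0 at alpha = 0.1.


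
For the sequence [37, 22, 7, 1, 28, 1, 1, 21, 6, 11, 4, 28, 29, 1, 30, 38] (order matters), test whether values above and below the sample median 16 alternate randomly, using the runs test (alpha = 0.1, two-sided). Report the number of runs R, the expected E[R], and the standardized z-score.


Step 1: Compute median = 16; label A = above, B = below.
Labels in order: AABBABBABBBAABAA  (n_A = 8, n_B = 8)
Step 2: Count runs R = 9.
Step 3: Under H0 (random ordering), E[R] = 2*n_A*n_B/(n_A+n_B) + 1 = 2*8*8/16 + 1 = 9.0000.
        Var[R] = 2*n_A*n_B*(2*n_A*n_B - n_A - n_B) / ((n_A+n_B)^2 * (n_A+n_B-1)) = 14336/3840 = 3.7333.
        SD[R] = 1.9322.
Step 4: R = E[R], so z = 0 with no continuity correction.
Step 5: Two-sided p-value via normal approximation = 2*(1 - Phi(|z|)) = 1.000000.
Step 6: alpha = 0.1. fail to reject H0.

R = 9, z = 0.0000, p = 1.000000, fail to reject H0.


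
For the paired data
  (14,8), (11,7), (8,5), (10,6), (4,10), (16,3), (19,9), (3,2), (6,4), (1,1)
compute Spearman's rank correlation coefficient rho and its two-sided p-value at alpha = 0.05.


Step 1: Rank x and y separately (midranks; no ties here).
rank(x): 14->8, 11->7, 8->5, 10->6, 4->3, 16->9, 19->10, 3->2, 6->4, 1->1
rank(y): 8->8, 7->7, 5->5, 6->6, 10->10, 3->3, 9->9, 2->2, 4->4, 1->1
Step 2: d_i = R_x(i) - R_y(i); compute d_i^2.
  (8-8)^2=0, (7-7)^2=0, (5-5)^2=0, (6-6)^2=0, (3-10)^2=49, (9-3)^2=36, (10-9)^2=1, (2-2)^2=0, (4-4)^2=0, (1-1)^2=0
sum(d^2) = 86.
Step 3: rho = 1 - 6*86 / (10*(10^2 - 1)) = 1 - 516/990 = 0.478788.
Step 4: Under H0, t = rho * sqrt((n-2)/(1-rho^2)) = 1.5425 ~ t(8).
Step 5: Two-sided p-value from the t-distribution with 8 df = 0.161523.
Step 6: alpha = 0.05. fail to reject H0.

rho = 0.4788, p = 0.161523, fail to reject H0 at alpha = 0.05.


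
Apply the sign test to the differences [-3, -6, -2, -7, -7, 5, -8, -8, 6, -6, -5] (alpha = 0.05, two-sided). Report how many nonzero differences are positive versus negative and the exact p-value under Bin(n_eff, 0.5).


Step 1: Discard zero differences. Original n = 11; n_eff = number of nonzero differences = 11.
Nonzero differences (with sign): -3, -6, -2, -7, -7, +5, -8, -8, +6, -6, -5
Step 2: Count signs: positive = 2, negative = 9.
Step 3: Under H0: P(positive) = 0.5, so the number of positives S ~ Bin(11, 0.5).
Step 4: Two-sided exact p-value = sum of Bin(11,0.5) probabilities at or below the observed probability = 0.065430.
Step 5: alpha = 0.05. fail to reject H0.

n_eff = 11, pos = 2, neg = 9, p = 0.065430, fail to reject H0.


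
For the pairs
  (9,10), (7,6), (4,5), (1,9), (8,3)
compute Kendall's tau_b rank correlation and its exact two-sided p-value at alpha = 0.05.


Step 1: Enumerate the 10 unordered pairs (i,j) with i<j and classify each by sign(x_j-x_i) * sign(y_j-y_i).
  (1,2):dx=-2,dy=-4->C; (1,3):dx=-5,dy=-5->C; (1,4):dx=-8,dy=-1->C; (1,5):dx=-1,dy=-7->C
  (2,3):dx=-3,dy=-1->C; (2,4):dx=-6,dy=+3->D; (2,5):dx=+1,dy=-3->D; (3,4):dx=-3,dy=+4->D
  (3,5):dx=+4,dy=-2->D; (4,5):dx=+7,dy=-6->D
Step 2: C = 5, D = 5, total pairs = 10.
Step 3: tau = (C - D)/(n(n-1)/2) = (5 - 5)/10 = 0.000000.
Step 4: Exact two-sided p-value (enumerate n! = 120 permutations of y under H0): p = 1.000000.
Step 5: alpha = 0.05. fail to reject H0.

tau_b = 0.0000 (C=5, D=5), p = 1.000000, fail to reject H0.


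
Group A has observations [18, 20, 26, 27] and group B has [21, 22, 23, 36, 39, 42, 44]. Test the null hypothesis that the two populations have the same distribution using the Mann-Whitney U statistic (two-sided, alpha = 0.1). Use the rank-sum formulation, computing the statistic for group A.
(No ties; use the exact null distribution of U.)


Step 1: Combine and sort all 11 observations; assign midranks.
sorted (value, group): (18,X), (20,X), (21,Y), (22,Y), (23,Y), (26,X), (27,X), (36,Y), (39,Y), (42,Y), (44,Y)
ranks: 18->1, 20->2, 21->3, 22->4, 23->5, 26->6, 27->7, 36->8, 39->9, 42->10, 44->11
Step 2: Rank sum for X: R1 = 1 + 2 + 6 + 7 = 16.
Step 3: U_X = R1 - n1(n1+1)/2 = 16 - 4*5/2 = 16 - 10 = 6.
       U_Y = n1*n2 - U_X = 28 - 6 = 22.
Step 4: No ties, so the exact null distribution of U (based on enumerating the C(11,4) = 330 equally likely rank assignments) gives the two-sided p-value.
Step 5: p-value = 0.163636; compare to alpha = 0.1. fail to reject H0.

U_X = 6, p = 0.163636, fail to reject H0 at alpha = 0.1.


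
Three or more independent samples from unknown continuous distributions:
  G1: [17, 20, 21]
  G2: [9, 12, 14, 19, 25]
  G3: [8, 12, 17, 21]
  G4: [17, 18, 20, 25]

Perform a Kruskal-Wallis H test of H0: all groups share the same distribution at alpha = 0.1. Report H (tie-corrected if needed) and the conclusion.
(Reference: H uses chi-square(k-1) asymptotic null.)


Step 1: Combine all N = 16 observations and assign midranks.
sorted (value, group, rank): (8,G3,1), (9,G2,2), (12,G2,3.5), (12,G3,3.5), (14,G2,5), (17,G1,7), (17,G3,7), (17,G4,7), (18,G4,9), (19,G2,10), (20,G1,11.5), (20,G4,11.5), (21,G1,13.5), (21,G3,13.5), (25,G2,15.5), (25,G4,15.5)
Step 2: Sum ranks within each group.
R_1 = 32 (n_1 = 3)
R_2 = 36 (n_2 = 5)
R_3 = 25 (n_3 = 4)
R_4 = 43 (n_4 = 4)
Step 3: H = 12/(N(N+1)) * sum(R_i^2/n_i) - 3(N+1)
     = 12/(16*17) * (32^2/3 + 36^2/5 + 25^2/4 + 43^2/4) - 3*17
     = 0.044118 * 1219.03 - 51
     = 2.780882.
Step 4: Ties present; correction factor C = 1 - 48/(16^3 - 16) = 0.988235. Corrected H = 2.780882 / 0.988235 = 2.813988.
Step 5: Under H0, H ~ chi^2(3); p-value = 0.421202.
Step 6: alpha = 0.1. fail to reject H0.

H = 2.8140, df = 3, p = 0.421202, fail to reject H0.


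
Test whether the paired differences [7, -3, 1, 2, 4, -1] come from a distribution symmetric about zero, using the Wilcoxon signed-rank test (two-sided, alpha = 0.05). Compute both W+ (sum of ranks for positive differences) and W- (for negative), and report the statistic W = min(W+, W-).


Step 1: Drop any zero differences (none here) and take |d_i|.
|d| = [7, 3, 1, 2, 4, 1]
Step 2: Midrank |d_i| (ties get averaged ranks).
ranks: |7|->6, |3|->4, |1|->1.5, |2|->3, |4|->5, |1|->1.5
Step 3: Attach original signs; sum ranks with positive sign and with negative sign.
W+ = 6 + 1.5 + 3 + 5 = 15.5
W- = 4 + 1.5 = 5.5
(Check: W+ + W- = 21 should equal n(n+1)/2 = 21.)
Step 4: Test statistic W = min(W+, W-) = 5.5.
Step 5: Ties in |d|, so use the tie-corrected normal approximation.
        E[W] = n(n+1)/4 = 6*7/4 = 10.5.
        Tie groups: |d|=1 (t=2); sum(t^3 - t) = 6.
        Var[W] = n(n+1)(2n+1)/24 - sum(t^3-t)/48 = 546/24 - 6/48 = 22.625.
        z = (W - E[W]) / sqrt(Var[W]) = (5.5 - 10.5) / 4.7566 = -1.0512.
        Two-sided p = 2*Phi(z) = 0.293177.
Step 6: alpha = 0.05. fail to reject H0.

W+ = 15.5, W- = 5.5, W = min = 5.5, p = 0.293177, fail to reject H0.


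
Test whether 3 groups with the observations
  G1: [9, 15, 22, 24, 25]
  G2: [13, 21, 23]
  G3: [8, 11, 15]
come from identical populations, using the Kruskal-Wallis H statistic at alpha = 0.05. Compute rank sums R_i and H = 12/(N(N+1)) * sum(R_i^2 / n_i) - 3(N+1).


Step 1: Combine all N = 11 observations and assign midranks.
sorted (value, group, rank): (8,G3,1), (9,G1,2), (11,G3,3), (13,G2,4), (15,G1,5.5), (15,G3,5.5), (21,G2,7), (22,G1,8), (23,G2,9), (24,G1,10), (25,G1,11)
Step 2: Sum ranks within each group.
R_1 = 36.5 (n_1 = 5)
R_2 = 20 (n_2 = 3)
R_3 = 9.5 (n_3 = 3)
Step 3: H = 12/(N(N+1)) * sum(R_i^2/n_i) - 3(N+1)
     = 12/(11*12) * (36.5^2/5 + 20^2/3 + 9.5^2/3) - 3*12
     = 0.090909 * 429.867 - 36
     = 3.078788.
Step 4: Ties present; correction factor C = 1 - 6/(11^3 - 11) = 0.995455. Corrected H = 3.078788 / 0.995455 = 3.092846.
Step 5: Under H0, H ~ chi^2(2); p-value = 0.213009.
Step 6: alpha = 0.05. fail to reject H0.

H = 3.0928, df = 2, p = 0.213009, fail to reject H0.


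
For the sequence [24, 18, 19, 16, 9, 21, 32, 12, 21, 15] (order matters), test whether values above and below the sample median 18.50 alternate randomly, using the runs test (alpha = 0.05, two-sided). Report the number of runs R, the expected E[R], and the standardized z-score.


Step 1: Compute median = 18.50; label A = above, B = below.
Labels in order: ABABBAABAB  (n_A = 5, n_B = 5)
Step 2: Count runs R = 8.
Step 3: Under H0 (random ordering), E[R] = 2*n_A*n_B/(n_A+n_B) + 1 = 2*5*5/10 + 1 = 6.0000.
        Var[R] = 2*n_A*n_B*(2*n_A*n_B - n_A - n_B) / ((n_A+n_B)^2 * (n_A+n_B-1)) = 2000/900 = 2.2222.
        SD[R] = 1.4907.
Step 4: Continuity-corrected z = (R - 0.5 - E[R]) / SD[R] = (8 - 0.5 - 6.0000) / 1.4907 = 1.0062.
Step 5: Two-sided p-value via normal approximation = 2*(1 - Phi(|z|)) = 0.314305.
Step 6: alpha = 0.05. fail to reject H0.

R = 8, z = 1.0062, p = 0.314305, fail to reject H0.


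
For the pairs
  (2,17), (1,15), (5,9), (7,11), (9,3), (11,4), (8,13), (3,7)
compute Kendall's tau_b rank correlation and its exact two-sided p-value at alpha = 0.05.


Step 1: Enumerate the 28 unordered pairs (i,j) with i<j and classify each by sign(x_j-x_i) * sign(y_j-y_i).
  (1,2):dx=-1,dy=-2->C; (1,3):dx=+3,dy=-8->D; (1,4):dx=+5,dy=-6->D; (1,5):dx=+7,dy=-14->D
  (1,6):dx=+9,dy=-13->D; (1,7):dx=+6,dy=-4->D; (1,8):dx=+1,dy=-10->D; (2,3):dx=+4,dy=-6->D
  (2,4):dx=+6,dy=-4->D; (2,5):dx=+8,dy=-12->D; (2,6):dx=+10,dy=-11->D; (2,7):dx=+7,dy=-2->D
  (2,8):dx=+2,dy=-8->D; (3,4):dx=+2,dy=+2->C; (3,5):dx=+4,dy=-6->D; (3,6):dx=+6,dy=-5->D
  (3,7):dx=+3,dy=+4->C; (3,8):dx=-2,dy=-2->C; (4,5):dx=+2,dy=-8->D; (4,6):dx=+4,dy=-7->D
  (4,7):dx=+1,dy=+2->C; (4,8):dx=-4,dy=-4->C; (5,6):dx=+2,dy=+1->C; (5,7):dx=-1,dy=+10->D
  (5,8):dx=-6,dy=+4->D; (6,7):dx=-3,dy=+9->D; (6,8):dx=-8,dy=+3->D; (7,8):dx=-5,dy=-6->C
Step 2: C = 8, D = 20, total pairs = 28.
Step 3: tau = (C - D)/(n(n-1)/2) = (8 - 20)/28 = -0.428571.
Step 4: Exact two-sided p-value (enumerate n! = 40320 permutations of y under H0): p = 0.178869.
Step 5: alpha = 0.05. fail to reject H0.

tau_b = -0.4286 (C=8, D=20), p = 0.178869, fail to reject H0.


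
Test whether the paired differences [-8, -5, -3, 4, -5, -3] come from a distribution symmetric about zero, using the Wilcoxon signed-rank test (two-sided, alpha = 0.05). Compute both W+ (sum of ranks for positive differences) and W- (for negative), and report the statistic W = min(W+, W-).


Step 1: Drop any zero differences (none here) and take |d_i|.
|d| = [8, 5, 3, 4, 5, 3]
Step 2: Midrank |d_i| (ties get averaged ranks).
ranks: |8|->6, |5|->4.5, |3|->1.5, |4|->3, |5|->4.5, |3|->1.5
Step 3: Attach original signs; sum ranks with positive sign and with negative sign.
W+ = 3 = 3
W- = 6 + 4.5 + 1.5 + 4.5 + 1.5 = 18
(Check: W+ + W- = 21 should equal n(n+1)/2 = 21.)
Step 4: Test statistic W = min(W+, W-) = 3.
Step 5: Ties in |d|, so use the tie-corrected normal approximation.
        E[W] = n(n+1)/4 = 6*7/4 = 10.5.
        Tie groups: |d|=3 (t=2), |d|=5 (t=2); sum(t^3 - t) = 12.
        Var[W] = n(n+1)(2n+1)/24 - sum(t^3-t)/48 = 546/24 - 12/48 = 22.5.
        z = (W - E[W]) / sqrt(Var[W]) = (3 - 10.5) / 4.7434 = -1.5811.
        Two-sided p = 2*Phi(z) = 0.113846.
Step 6: alpha = 0.05. fail to reject H0.

W+ = 3, W- = 18, W = min = 3, p = 0.113846, fail to reject H0.


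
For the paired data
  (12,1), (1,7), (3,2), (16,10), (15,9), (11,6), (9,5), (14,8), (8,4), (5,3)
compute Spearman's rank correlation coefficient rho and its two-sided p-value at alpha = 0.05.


Step 1: Rank x and y separately (midranks; no ties here).
rank(x): 12->7, 1->1, 3->2, 16->10, 15->9, 11->6, 9->5, 14->8, 8->4, 5->3
rank(y): 1->1, 7->7, 2->2, 10->10, 9->9, 6->6, 5->5, 8->8, 4->4, 3->3
Step 2: d_i = R_x(i) - R_y(i); compute d_i^2.
  (7-1)^2=36, (1-7)^2=36, (2-2)^2=0, (10-10)^2=0, (9-9)^2=0, (6-6)^2=0, (5-5)^2=0, (8-8)^2=0, (4-4)^2=0, (3-3)^2=0
sum(d^2) = 72.
Step 3: rho = 1 - 6*72 / (10*(10^2 - 1)) = 1 - 432/990 = 0.563636.
Step 4: Under H0, t = rho * sqrt((n-2)/(1-rho^2)) = 1.9300 ~ t(8).
Step 5: Two-sided p-value from the t-distribution with 8 df = 0.089724.
Step 6: alpha = 0.05. fail to reject H0.

rho = 0.5636, p = 0.089724, fail to reject H0 at alpha = 0.05.


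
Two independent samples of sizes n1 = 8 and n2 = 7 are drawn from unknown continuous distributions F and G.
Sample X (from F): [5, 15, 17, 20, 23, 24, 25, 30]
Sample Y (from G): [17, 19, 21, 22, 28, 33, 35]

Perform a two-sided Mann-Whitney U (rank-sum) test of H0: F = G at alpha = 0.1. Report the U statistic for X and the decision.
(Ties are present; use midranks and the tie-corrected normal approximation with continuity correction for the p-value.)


Step 1: Combine and sort all 15 observations; assign midranks.
sorted (value, group): (5,X), (15,X), (17,X), (17,Y), (19,Y), (20,X), (21,Y), (22,Y), (23,X), (24,X), (25,X), (28,Y), (30,X), (33,Y), (35,Y)
ranks: 5->1, 15->2, 17->3.5, 17->3.5, 19->5, 20->6, 21->7, 22->8, 23->9, 24->10, 25->11, 28->12, 30->13, 33->14, 35->15
Step 2: Rank sum for X: R1 = 1 + 2 + 3.5 + 6 + 9 + 10 + 11 + 13 = 55.5.
Step 3: U_X = R1 - n1(n1+1)/2 = 55.5 - 8*9/2 = 55.5 - 36 = 19.5.
       U_Y = n1*n2 - U_X = 56 - 19.5 = 36.5.
Step 4: Ties are present, so use the tie-corrected normal approximation (with continuity correction) for the p-value.
Step 5: p-value = 0.354109; compare to alpha = 0.1. fail to reject H0.

U_X = 19.5, p = 0.354109, fail to reject H0 at alpha = 0.1.


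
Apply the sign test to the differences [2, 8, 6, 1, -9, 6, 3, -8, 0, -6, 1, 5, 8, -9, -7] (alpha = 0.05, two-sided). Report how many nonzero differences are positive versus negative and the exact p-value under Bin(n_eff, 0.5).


Step 1: Discard zero differences. Original n = 15; n_eff = number of nonzero differences = 14.
Nonzero differences (with sign): +2, +8, +6, +1, -9, +6, +3, -8, -6, +1, +5, +8, -9, -7
Step 2: Count signs: positive = 9, negative = 5.
Step 3: Under H0: P(positive) = 0.5, so the number of positives S ~ Bin(14, 0.5).
Step 4: Two-sided exact p-value = sum of Bin(14,0.5) probabilities at or below the observed probability = 0.423950.
Step 5: alpha = 0.05. fail to reject H0.

n_eff = 14, pos = 9, neg = 5, p = 0.423950, fail to reject H0.


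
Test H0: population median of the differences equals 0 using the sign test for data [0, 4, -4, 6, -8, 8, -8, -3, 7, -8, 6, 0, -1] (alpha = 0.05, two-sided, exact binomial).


Step 1: Discard zero differences. Original n = 13; n_eff = number of nonzero differences = 11.
Nonzero differences (with sign): +4, -4, +6, -8, +8, -8, -3, +7, -8, +6, -1
Step 2: Count signs: positive = 5, negative = 6.
Step 3: Under H0: P(positive) = 0.5, so the number of positives S ~ Bin(11, 0.5).
Step 4: Two-sided exact p-value = sum of Bin(11,0.5) probabilities at or below the observed probability = 1.000000.
Step 5: alpha = 0.05. fail to reject H0.

n_eff = 11, pos = 5, neg = 6, p = 1.000000, fail to reject H0.


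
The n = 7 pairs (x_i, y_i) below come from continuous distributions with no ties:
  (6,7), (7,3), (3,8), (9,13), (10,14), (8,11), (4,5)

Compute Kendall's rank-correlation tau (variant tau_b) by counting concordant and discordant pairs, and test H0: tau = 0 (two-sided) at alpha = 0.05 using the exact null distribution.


Step 1: Enumerate the 21 unordered pairs (i,j) with i<j and classify each by sign(x_j-x_i) * sign(y_j-y_i).
  (1,2):dx=+1,dy=-4->D; (1,3):dx=-3,dy=+1->D; (1,4):dx=+3,dy=+6->C; (1,5):dx=+4,dy=+7->C
  (1,6):dx=+2,dy=+4->C; (1,7):dx=-2,dy=-2->C; (2,3):dx=-4,dy=+5->D; (2,4):dx=+2,dy=+10->C
  (2,5):dx=+3,dy=+11->C; (2,6):dx=+1,dy=+8->C; (2,7):dx=-3,dy=+2->D; (3,4):dx=+6,dy=+5->C
  (3,5):dx=+7,dy=+6->C; (3,6):dx=+5,dy=+3->C; (3,7):dx=+1,dy=-3->D; (4,5):dx=+1,dy=+1->C
  (4,6):dx=-1,dy=-2->C; (4,7):dx=-5,dy=-8->C; (5,6):dx=-2,dy=-3->C; (5,7):dx=-6,dy=-9->C
  (6,7):dx=-4,dy=-6->C
Step 2: C = 16, D = 5, total pairs = 21.
Step 3: tau = (C - D)/(n(n-1)/2) = (16 - 5)/21 = 0.523810.
Step 4: Exact two-sided p-value (enumerate n! = 5040 permutations of y under H0): p = 0.136111.
Step 5: alpha = 0.05. fail to reject H0.

tau_b = 0.5238 (C=16, D=5), p = 0.136111, fail to reject H0.


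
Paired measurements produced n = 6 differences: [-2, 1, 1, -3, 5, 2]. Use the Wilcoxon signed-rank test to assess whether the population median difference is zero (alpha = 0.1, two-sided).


Step 1: Drop any zero differences (none here) and take |d_i|.
|d| = [2, 1, 1, 3, 5, 2]
Step 2: Midrank |d_i| (ties get averaged ranks).
ranks: |2|->3.5, |1|->1.5, |1|->1.5, |3|->5, |5|->6, |2|->3.5
Step 3: Attach original signs; sum ranks with positive sign and with negative sign.
W+ = 1.5 + 1.5 + 6 + 3.5 = 12.5
W- = 3.5 + 5 = 8.5
(Check: W+ + W- = 21 should equal n(n+1)/2 = 21.)
Step 4: Test statistic W = min(W+, W-) = 8.5.
Step 5: Ties in |d|, so use the tie-corrected normal approximation.
        E[W] = n(n+1)/4 = 6*7/4 = 10.5.
        Tie groups: |d|=1 (t=2), |d|=2 (t=2); sum(t^3 - t) = 12.
        Var[W] = n(n+1)(2n+1)/24 - sum(t^3-t)/48 = 546/24 - 12/48 = 22.5.
        z = (W - E[W]) / sqrt(Var[W]) = (8.5 - 10.5) / 4.7434 = -0.4216.
        Two-sided p = 2*Phi(z) = 0.673290.
Step 6: alpha = 0.1. fail to reject H0.

W+ = 12.5, W- = 8.5, W = min = 8.5, p = 0.673290, fail to reject H0.


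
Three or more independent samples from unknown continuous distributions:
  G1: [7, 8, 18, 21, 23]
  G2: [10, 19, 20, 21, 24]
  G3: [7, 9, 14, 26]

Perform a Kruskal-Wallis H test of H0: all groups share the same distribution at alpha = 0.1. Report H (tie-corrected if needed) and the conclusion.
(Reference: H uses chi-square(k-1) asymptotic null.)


Step 1: Combine all N = 14 observations and assign midranks.
sorted (value, group, rank): (7,G1,1.5), (7,G3,1.5), (8,G1,3), (9,G3,4), (10,G2,5), (14,G3,6), (18,G1,7), (19,G2,8), (20,G2,9), (21,G1,10.5), (21,G2,10.5), (23,G1,12), (24,G2,13), (26,G3,14)
Step 2: Sum ranks within each group.
R_1 = 34 (n_1 = 5)
R_2 = 45.5 (n_2 = 5)
R_3 = 25.5 (n_3 = 4)
Step 3: H = 12/(N(N+1)) * sum(R_i^2/n_i) - 3(N+1)
     = 12/(14*15) * (34^2/5 + 45.5^2/5 + 25.5^2/4) - 3*15
     = 0.057143 * 807.812 - 45
     = 1.160714.
Step 4: Ties present; correction factor C = 1 - 12/(14^3 - 14) = 0.995604. Corrected H = 1.160714 / 0.995604 = 1.165839.
Step 5: Under H0, H ~ chi^2(2); p-value = 0.558266.
Step 6: alpha = 0.1. fail to reject H0.

H = 1.1658, df = 2, p = 0.558266, fail to reject H0.


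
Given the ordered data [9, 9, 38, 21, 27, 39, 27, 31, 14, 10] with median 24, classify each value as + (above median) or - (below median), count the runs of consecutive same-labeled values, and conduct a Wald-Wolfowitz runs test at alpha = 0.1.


Step 1: Compute median = 24; label A = above, B = below.
Labels in order: BBABAAAABB  (n_A = 5, n_B = 5)
Step 2: Count runs R = 5.
Step 3: Under H0 (random ordering), E[R] = 2*n_A*n_B/(n_A+n_B) + 1 = 2*5*5/10 + 1 = 6.0000.
        Var[R] = 2*n_A*n_B*(2*n_A*n_B - n_A - n_B) / ((n_A+n_B)^2 * (n_A+n_B-1)) = 2000/900 = 2.2222.
        SD[R] = 1.4907.
Step 4: Continuity-corrected z = (R + 0.5 - E[R]) / SD[R] = (5 + 0.5 - 6.0000) / 1.4907 = -0.3354.
Step 5: Two-sided p-value via normal approximation = 2*(1 - Phi(|z|)) = 0.737316.
Step 6: alpha = 0.1. fail to reject H0.

R = 5, z = -0.3354, p = 0.737316, fail to reject H0.


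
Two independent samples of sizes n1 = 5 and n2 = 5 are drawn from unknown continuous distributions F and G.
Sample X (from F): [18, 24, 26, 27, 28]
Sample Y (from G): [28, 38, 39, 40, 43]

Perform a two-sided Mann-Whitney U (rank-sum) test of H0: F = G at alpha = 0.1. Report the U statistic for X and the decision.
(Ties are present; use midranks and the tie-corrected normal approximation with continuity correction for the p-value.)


Step 1: Combine and sort all 10 observations; assign midranks.
sorted (value, group): (18,X), (24,X), (26,X), (27,X), (28,X), (28,Y), (38,Y), (39,Y), (40,Y), (43,Y)
ranks: 18->1, 24->2, 26->3, 27->4, 28->5.5, 28->5.5, 38->7, 39->8, 40->9, 43->10
Step 2: Rank sum for X: R1 = 1 + 2 + 3 + 4 + 5.5 = 15.5.
Step 3: U_X = R1 - n1(n1+1)/2 = 15.5 - 5*6/2 = 15.5 - 15 = 0.5.
       U_Y = n1*n2 - U_X = 25 - 0.5 = 24.5.
Step 4: Ties are present, so use the tie-corrected normal approximation (with continuity correction) for the p-value.
Step 5: p-value = 0.015971; compare to alpha = 0.1. reject H0.

U_X = 0.5, p = 0.015971, reject H0 at alpha = 0.1.


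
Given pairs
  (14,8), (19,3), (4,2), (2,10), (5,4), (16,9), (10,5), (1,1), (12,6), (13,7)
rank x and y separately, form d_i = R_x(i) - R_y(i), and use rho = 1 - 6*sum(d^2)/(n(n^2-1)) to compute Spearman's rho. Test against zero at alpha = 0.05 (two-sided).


Step 1: Rank x and y separately (midranks; no ties here).
rank(x): 14->8, 19->10, 4->3, 2->2, 5->4, 16->9, 10->5, 1->1, 12->6, 13->7
rank(y): 8->8, 3->3, 2->2, 10->10, 4->4, 9->9, 5->5, 1->1, 6->6, 7->7
Step 2: d_i = R_x(i) - R_y(i); compute d_i^2.
  (8-8)^2=0, (10-3)^2=49, (3-2)^2=1, (2-10)^2=64, (4-4)^2=0, (9-9)^2=0, (5-5)^2=0, (1-1)^2=0, (6-6)^2=0, (7-7)^2=0
sum(d^2) = 114.
Step 3: rho = 1 - 6*114 / (10*(10^2 - 1)) = 1 - 684/990 = 0.309091.
Step 4: Under H0, t = rho * sqrt((n-2)/(1-rho^2)) = 0.9193 ~ t(8).
Step 5: Two-sided p-value from the t-distribution with 8 df = 0.384841.
Step 6: alpha = 0.05. fail to reject H0.

rho = 0.3091, p = 0.384841, fail to reject H0 at alpha = 0.05.
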